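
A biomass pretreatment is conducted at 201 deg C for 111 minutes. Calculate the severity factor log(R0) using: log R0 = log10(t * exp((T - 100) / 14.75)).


logR0 = log10(t * exp((T - 100) / 14.75))
= log10(111 * exp((201 - 100) / 14.75))
= 5.0191

5.0191


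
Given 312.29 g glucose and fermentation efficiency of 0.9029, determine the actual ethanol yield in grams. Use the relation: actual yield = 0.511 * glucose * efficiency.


Actual ethanol: m = 0.511 * 312.29 * 0.9029
m = 144.0850 g

144.0850 g


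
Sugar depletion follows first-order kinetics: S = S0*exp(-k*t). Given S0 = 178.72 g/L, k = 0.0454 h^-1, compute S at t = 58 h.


S = S0 * exp(-k * t)
S = 178.72 * exp(-0.0454 * 58)
S = 12.8407 g/L

12.8407 g/L


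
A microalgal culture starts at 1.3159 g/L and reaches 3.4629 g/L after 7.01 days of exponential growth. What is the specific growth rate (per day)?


mu = ln(X2/X1) / dt
= ln(3.4629/1.3159) / 7.01
= 0.1380 per day

0.1380 per day


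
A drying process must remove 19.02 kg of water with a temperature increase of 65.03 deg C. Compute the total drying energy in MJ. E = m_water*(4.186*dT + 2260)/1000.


E = m_water * (4.186 * dT + 2260) / 1000
= 19.02 * (4.186 * 65.03 + 2260) / 1000
= 48.1627 MJ

48.1627 MJ


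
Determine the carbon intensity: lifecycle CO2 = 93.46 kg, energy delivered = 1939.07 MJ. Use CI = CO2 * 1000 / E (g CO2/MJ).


CI = CO2 * 1000 / E
= 93.46 * 1000 / 1939.07
= 48.1984 g CO2/MJ

48.1984 g CO2/MJ


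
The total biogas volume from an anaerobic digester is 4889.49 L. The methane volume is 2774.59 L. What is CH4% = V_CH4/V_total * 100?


CH4% = V_CH4 / V_total * 100
= 2774.59 / 4889.49 * 100
= 56.7460%

56.7460%


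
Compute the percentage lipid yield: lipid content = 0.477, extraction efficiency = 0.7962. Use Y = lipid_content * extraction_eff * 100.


Y = lipid_content * extraction_eff * 100
= 0.477 * 0.7962 * 100
= 37.9787%

37.9787%


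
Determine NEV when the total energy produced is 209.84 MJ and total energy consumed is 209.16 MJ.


NEV = E_out - E_in
= 209.84 - 209.16
= 0.6800 MJ

0.6800 MJ


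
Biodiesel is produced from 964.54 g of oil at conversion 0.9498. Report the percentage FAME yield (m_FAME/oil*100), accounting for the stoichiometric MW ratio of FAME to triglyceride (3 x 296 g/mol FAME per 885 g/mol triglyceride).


m_FAME = oil * conv * (3 * 296 / 885) = oil * conv * (888/885)
= 964.54 * 0.9498 * 888 / 885
= 919.2256 g
Y = m_FAME / oil * 100 = conv * (888/885) * 100
= 0.9498 * 888 / 885 * 100
= 95.30%

95.30%


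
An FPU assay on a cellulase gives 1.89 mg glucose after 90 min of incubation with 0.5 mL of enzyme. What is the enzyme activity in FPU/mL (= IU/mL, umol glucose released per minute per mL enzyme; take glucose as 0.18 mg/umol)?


Activity = glucose_mg / (0.18 mg/umol * V_mL * t_min)
= 1.89 / (0.18 * 0.5 * 90)
= 0.2333 FPU/mL

0.2333 FPU/mL


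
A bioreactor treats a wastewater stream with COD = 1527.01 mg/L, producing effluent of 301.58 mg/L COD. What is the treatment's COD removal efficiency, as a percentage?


eta = (COD_in - COD_out) / COD_in * 100
= (1527.01 - 301.58) / 1527.01 * 100
= 80.2503%

80.2503%


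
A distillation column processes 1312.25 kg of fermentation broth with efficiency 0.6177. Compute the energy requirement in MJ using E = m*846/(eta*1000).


E = m * 846 / (eta * 1000)
= 1312.25 * 846 / (0.6177 * 1000)
= 1797.2535 MJ

1797.2535 MJ


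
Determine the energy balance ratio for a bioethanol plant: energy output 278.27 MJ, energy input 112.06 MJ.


EROI = E_out / E_in
= 278.27 / 112.06
= 2.4832

2.4832


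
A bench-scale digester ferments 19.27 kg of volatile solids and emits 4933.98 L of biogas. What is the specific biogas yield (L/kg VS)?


Y = V / VS
= 4933.98 / 19.27
= 256.0446 L/kg VS

256.0446 L/kg VS


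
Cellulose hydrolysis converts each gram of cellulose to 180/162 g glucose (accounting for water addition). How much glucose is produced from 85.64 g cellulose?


glucose = cellulose * 180/162
= 85.64 * 180/162
= 95.1556 g

95.1556 g


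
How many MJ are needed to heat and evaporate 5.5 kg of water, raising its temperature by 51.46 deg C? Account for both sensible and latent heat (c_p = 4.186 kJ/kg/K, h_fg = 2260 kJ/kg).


E = m_water * (4.186 * dT + 2260) / 1000
= 5.5 * (4.186 * 51.46 + 2260) / 1000
= 13.6148 MJ

13.6148 MJ


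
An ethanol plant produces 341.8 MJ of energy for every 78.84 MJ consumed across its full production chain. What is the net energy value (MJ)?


NEV = E_out - E_in
= 341.8 - 78.84
= 262.9600 MJ

262.9600 MJ


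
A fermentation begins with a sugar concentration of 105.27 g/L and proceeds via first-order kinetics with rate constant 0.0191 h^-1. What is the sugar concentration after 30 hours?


S = S0 * exp(-k * t)
S = 105.27 * exp(-0.0191 * 30)
S = 59.3545 g/L

59.3545 g/L


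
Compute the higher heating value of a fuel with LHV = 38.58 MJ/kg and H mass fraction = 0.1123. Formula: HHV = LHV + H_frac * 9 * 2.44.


HHV = LHV + H_frac * 9 * 2.44
= 38.58 + 0.1123 * 9 * 2.44
= 41.0461 MJ/kg

41.0461 MJ/kg


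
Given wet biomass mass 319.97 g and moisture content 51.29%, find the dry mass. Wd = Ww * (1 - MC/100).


Wd = Ww * (1 - MC/100)
= 319.97 * (1 - 51.29/100)
= 155.8574 g

155.8574 g


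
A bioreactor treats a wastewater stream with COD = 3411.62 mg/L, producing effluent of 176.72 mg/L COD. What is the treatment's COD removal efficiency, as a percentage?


eta = (COD_in - COD_out) / COD_in * 100
= (3411.62 - 176.72) / 3411.62 * 100
= 94.8201%

94.8201%


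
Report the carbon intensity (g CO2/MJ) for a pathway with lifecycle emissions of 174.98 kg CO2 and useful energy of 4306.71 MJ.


CI = CO2 * 1000 / E
= 174.98 * 1000 / 4306.71
= 40.6296 g CO2/MJ

40.6296 g CO2/MJ


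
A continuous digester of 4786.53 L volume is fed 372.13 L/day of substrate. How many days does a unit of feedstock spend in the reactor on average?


HRT = V / Q
= 4786.53 / 372.13
= 12.8625 days

12.8625 days


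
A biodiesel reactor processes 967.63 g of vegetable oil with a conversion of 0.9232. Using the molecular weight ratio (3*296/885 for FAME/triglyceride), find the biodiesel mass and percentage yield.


m_FAME = oil * conv * (3 * 296 / 885) = oil * conv * (888/885)
= 967.63 * 0.9232 * 888 / 885
= 896.3442 g
Y = m_FAME / oil * 100 = conv * (888/885) * 100
= 0.9232 * 888 / 885 * 100
= 92.63%

896.3442 g FAME; Y = 92.63%


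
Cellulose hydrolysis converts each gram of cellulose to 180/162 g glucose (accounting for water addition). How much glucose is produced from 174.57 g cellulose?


glucose = cellulose * 180/162
= 174.57 * 180/162
= 193.9667 g

193.9667 g


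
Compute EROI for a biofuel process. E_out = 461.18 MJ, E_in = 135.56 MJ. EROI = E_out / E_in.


EROI = E_out / E_in
= 461.18 / 135.56
= 3.4020

3.4020


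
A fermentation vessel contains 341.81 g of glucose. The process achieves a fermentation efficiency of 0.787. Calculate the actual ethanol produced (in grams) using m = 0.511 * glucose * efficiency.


Actual ethanol: m = 0.511 * 341.81 * 0.787
m = 137.4613 g

137.4613 g


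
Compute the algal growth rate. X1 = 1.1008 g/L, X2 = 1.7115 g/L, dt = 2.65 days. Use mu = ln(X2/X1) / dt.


mu = ln(X2/X1) / dt
= ln(1.7115/1.1008) / 2.65
= 0.1665 per day

0.1665 per day


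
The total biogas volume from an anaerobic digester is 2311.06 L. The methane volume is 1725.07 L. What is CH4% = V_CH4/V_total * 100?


CH4% = V_CH4 / V_total * 100
= 1725.07 / 2311.06 * 100
= 74.6441%

74.6441%


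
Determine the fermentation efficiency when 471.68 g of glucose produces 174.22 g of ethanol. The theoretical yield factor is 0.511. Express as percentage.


Fermentation efficiency = (actual / (0.511 * glucose)) * 100
= (174.22 / (0.511 * 471.68)) * 100
= 72.2819%

72.2819%


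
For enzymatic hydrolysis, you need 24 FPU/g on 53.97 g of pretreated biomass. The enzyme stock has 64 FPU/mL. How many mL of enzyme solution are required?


V = dosage * m_sub / activity
V = 24 * 53.97 / 64
V = 20.2387 mL

20.2387 mL


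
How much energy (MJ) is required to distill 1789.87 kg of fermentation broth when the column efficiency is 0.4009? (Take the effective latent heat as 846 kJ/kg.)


E = m * 846 / (eta * 1000)
= 1789.87 * 846 / (0.4009 * 1000)
= 3777.0766 MJ

3777.0766 MJ


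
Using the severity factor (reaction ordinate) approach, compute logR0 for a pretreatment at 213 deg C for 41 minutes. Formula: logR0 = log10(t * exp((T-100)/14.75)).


logR0 = log10(t * exp((T - 100) / 14.75))
= log10(41 * exp((213 - 100) / 14.75))
= 4.9399

4.9399


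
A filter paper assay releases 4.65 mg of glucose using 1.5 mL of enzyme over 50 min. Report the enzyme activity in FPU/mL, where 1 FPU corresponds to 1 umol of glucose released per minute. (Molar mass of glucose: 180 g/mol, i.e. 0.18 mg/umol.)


Activity = glucose_mg / (0.18 mg/umol * V_mL * t_min)
= 4.65 / (0.18 * 1.5 * 50)
= 0.3444 FPU/mL

0.3444 FPU/mL


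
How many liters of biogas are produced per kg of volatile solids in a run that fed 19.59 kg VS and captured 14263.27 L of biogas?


Y = V / VS
= 14263.27 / 19.59
= 728.0893 L/kg VS

728.0893 L/kg VS


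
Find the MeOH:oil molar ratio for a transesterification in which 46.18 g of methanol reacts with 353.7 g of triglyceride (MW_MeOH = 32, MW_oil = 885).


Molar ratio = n_MeOH / n_oil = (MeOH/32) / (oil/885) = (MeOH * 885) / (32 * oil)
= (46.18 * 885) / (32 * 353.7)
= 3.6109

3.6109


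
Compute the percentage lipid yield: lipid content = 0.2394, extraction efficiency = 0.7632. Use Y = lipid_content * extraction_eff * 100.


Y = lipid_content * extraction_eff * 100
= 0.2394 * 0.7632 * 100
= 18.2710%

18.2710%


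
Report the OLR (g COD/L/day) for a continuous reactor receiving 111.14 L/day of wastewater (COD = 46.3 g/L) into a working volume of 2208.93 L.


OLR = Q * S / V
= 111.14 * 46.3 / 2208.93
= 2.3295 g/L/day

2.3295 g/L/day


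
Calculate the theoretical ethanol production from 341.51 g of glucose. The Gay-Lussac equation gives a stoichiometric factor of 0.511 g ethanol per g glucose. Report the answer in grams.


Theoretical ethanol yield: m_EtOH = 0.511 * m_glucose
m_EtOH = 0.511 * 341.51 = 174.5116 g

174.5116 g


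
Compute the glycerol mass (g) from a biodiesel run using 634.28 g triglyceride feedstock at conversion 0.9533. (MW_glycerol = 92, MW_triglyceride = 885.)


glycerol = oil * conv * (92/885)
= 634.28 * 0.9533 * 92 / 885
= 62.8572 g

62.8572 g


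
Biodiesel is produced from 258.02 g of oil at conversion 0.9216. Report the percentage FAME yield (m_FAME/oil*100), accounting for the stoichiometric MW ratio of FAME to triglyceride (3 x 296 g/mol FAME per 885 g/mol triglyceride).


m_FAME = oil * conv * (3 * 296 / 885) = oil * conv * (888/885)
= 258.02 * 0.9216 * 888 / 885
= 238.5973 g
Y = m_FAME / oil * 100 = conv * (888/885) * 100
= 0.9216 * 888 / 885 * 100
= 92.47%

92.47%


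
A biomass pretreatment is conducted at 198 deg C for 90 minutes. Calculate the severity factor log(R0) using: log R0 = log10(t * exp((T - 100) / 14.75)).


logR0 = log10(t * exp((T - 100) / 14.75))
= log10(90 * exp((198 - 100) / 14.75))
= 4.8397

4.8397


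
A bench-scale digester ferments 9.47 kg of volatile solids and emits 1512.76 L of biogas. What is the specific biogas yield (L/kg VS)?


Y = V / VS
= 1512.76 / 9.47
= 159.7423 L/kg VS

159.7423 L/kg VS


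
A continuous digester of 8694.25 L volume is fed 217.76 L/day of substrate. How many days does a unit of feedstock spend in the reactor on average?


HRT = V / Q
= 8694.25 / 217.76
= 39.9258 days

39.9258 days


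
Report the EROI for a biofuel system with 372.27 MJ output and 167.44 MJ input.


EROI = E_out / E_in
= 372.27 / 167.44
= 2.2233

2.2233


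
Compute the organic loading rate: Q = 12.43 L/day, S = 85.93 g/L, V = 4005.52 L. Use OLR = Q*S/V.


OLR = Q * S / V
= 12.43 * 85.93 / 4005.52
= 0.2667 g/L/day

0.2667 g/L/day


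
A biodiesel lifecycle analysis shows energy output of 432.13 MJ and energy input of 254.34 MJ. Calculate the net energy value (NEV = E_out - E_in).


NEV = E_out - E_in
= 432.13 - 254.34
= 177.7900 MJ

177.7900 MJ


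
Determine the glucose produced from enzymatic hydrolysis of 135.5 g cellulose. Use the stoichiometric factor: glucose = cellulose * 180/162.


glucose = cellulose * 180/162
= 135.5 * 180/162
= 150.5556 g

150.5556 g


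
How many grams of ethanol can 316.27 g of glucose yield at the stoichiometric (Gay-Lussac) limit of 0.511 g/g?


Theoretical ethanol yield: m_EtOH = 0.511 * m_glucose
m_EtOH = 0.511 * 316.27 = 161.6140 g

161.6140 g


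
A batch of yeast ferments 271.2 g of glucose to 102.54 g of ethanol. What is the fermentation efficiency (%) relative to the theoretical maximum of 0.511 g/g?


Fermentation efficiency = (actual / (0.511 * glucose)) * 100
= (102.54 / (0.511 * 271.2)) * 100
= 73.9917%

73.9917%


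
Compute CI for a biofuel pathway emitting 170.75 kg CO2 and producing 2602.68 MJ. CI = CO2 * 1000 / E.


CI = CO2 * 1000 / E
= 170.75 * 1000 / 2602.68
= 65.6055 g CO2/MJ

65.6055 g CO2/MJ


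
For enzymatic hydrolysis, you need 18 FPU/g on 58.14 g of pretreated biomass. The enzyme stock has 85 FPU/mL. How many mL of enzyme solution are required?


V = dosage * m_sub / activity
V = 18 * 58.14 / 85
V = 12.3120 mL

12.3120 mL


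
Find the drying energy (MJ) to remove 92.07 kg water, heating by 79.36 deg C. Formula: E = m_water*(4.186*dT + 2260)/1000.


E = m_water * (4.186 * dT + 2260) / 1000
= 92.07 * (4.186 * 79.36 + 2260) / 1000
= 238.6639 MJ

238.6639 MJ


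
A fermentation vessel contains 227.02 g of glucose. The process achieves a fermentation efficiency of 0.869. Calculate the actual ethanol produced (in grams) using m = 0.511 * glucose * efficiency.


Actual ethanol: m = 0.511 * 227.02 * 0.869
m = 100.8103 g

100.8103 g


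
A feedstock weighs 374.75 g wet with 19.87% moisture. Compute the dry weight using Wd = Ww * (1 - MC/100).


Wd = Ww * (1 - MC/100)
= 374.75 * (1 - 19.87/100)
= 300.2872 g

300.2872 g


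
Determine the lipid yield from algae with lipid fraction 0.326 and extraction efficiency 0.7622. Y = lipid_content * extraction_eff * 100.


Y = lipid_content * extraction_eff * 100
= 0.326 * 0.7622 * 100
= 24.8477%

24.8477%


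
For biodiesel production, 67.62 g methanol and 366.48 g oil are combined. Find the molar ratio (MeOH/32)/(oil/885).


Molar ratio = n_MeOH / n_oil = (MeOH/32) / (oil/885) = (MeOH * 885) / (32 * oil)
= (67.62 * 885) / (32 * 366.48)
= 5.1029

5.1029


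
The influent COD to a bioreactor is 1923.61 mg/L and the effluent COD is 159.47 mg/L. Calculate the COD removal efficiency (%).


eta = (COD_in - COD_out) / COD_in * 100
= (1923.61 - 159.47) / 1923.61 * 100
= 91.7099%

91.7099%


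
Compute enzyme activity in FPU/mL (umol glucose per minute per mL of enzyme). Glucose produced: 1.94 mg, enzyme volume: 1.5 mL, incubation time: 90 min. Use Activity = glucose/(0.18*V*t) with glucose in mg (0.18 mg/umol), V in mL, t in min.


Activity = glucose_mg / (0.18 mg/umol * V_mL * t_min)
= 1.94 / (0.18 * 1.5 * 90)
= 0.0798 FPU/mL

0.0798 FPU/mL


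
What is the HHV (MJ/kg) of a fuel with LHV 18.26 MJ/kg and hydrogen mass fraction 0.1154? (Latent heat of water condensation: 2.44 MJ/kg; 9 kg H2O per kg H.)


HHV = LHV + H_frac * 9 * 2.44
= 18.26 + 0.1154 * 9 * 2.44
= 20.7942 MJ/kg

20.7942 MJ/kg


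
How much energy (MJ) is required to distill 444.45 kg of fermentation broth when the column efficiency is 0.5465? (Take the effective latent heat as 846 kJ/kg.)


E = m * 846 / (eta * 1000)
= 444.45 * 846 / (0.5465 * 1000)
= 688.0232 MJ

688.0232 MJ


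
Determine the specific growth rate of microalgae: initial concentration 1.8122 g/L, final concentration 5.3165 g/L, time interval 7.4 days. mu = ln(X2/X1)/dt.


mu = ln(X2/X1) / dt
= ln(5.3165/1.8122) / 7.4
= 0.1454 per day

0.1454 per day


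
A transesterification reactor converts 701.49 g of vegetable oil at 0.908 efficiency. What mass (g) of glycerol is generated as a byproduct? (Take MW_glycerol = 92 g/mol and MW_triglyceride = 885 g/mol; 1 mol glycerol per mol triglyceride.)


glycerol = oil * conv * (92/885)
= 701.49 * 0.908 * 92 / 885
= 66.2143 g

66.2143 g


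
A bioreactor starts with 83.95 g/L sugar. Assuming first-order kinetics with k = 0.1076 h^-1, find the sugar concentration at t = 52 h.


S = S0 * exp(-k * t)
S = 83.95 * exp(-0.1076 * 52)
S = 0.3119 g/L

0.3119 g/L


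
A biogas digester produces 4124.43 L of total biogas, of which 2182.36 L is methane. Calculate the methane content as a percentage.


CH4% = V_CH4 / V_total * 100
= 2182.36 / 4124.43 * 100
= 52.9130%

52.9130%


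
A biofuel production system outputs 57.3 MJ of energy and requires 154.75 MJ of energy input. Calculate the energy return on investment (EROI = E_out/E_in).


EROI = E_out / E_in
= 57.3 / 154.75
= 0.3703

0.3703


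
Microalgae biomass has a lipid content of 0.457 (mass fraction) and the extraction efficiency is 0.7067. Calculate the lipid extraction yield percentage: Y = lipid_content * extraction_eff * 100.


Y = lipid_content * extraction_eff * 100
= 0.457 * 0.7067 * 100
= 32.2962%

32.2962%


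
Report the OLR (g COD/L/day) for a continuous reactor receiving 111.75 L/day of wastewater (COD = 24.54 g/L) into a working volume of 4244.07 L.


OLR = Q * S / V
= 111.75 * 24.54 / 4244.07
= 0.6462 g/L/day

0.6462 g/L/day


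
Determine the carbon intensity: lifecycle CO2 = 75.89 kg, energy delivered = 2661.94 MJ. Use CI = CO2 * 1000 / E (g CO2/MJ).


CI = CO2 * 1000 / E
= 75.89 * 1000 / 2661.94
= 28.5093 g CO2/MJ

28.5093 g CO2/MJ


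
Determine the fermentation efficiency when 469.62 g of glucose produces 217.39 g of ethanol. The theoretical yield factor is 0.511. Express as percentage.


Fermentation efficiency = (actual / (0.511 * glucose)) * 100
= (217.39 / (0.511 * 469.62)) * 100
= 90.5883%

90.5883%


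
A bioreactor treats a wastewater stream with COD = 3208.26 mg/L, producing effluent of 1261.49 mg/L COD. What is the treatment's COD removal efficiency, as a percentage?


eta = (COD_in - COD_out) / COD_in * 100
= (3208.26 - 1261.49) / 3208.26 * 100
= 60.6799%

60.6799%


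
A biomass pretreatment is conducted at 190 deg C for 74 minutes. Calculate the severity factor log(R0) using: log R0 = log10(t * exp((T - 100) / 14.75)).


logR0 = log10(t * exp((T - 100) / 14.75))
= log10(74 * exp((190 - 100) / 14.75))
= 4.5192

4.5192


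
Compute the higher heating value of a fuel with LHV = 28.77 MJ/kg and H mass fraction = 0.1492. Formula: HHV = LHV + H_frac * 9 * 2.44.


HHV = LHV + H_frac * 9 * 2.44
= 28.77 + 0.1492 * 9 * 2.44
= 32.0464 MJ/kg

32.0464 MJ/kg


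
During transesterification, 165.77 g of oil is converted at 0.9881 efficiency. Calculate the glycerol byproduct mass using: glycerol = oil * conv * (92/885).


glycerol = oil * conv * (92/885)
= 165.77 * 0.9881 * 92 / 885
= 17.0275 g

17.0275 g


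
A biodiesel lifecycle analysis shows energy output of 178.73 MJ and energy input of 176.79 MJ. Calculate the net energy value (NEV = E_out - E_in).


NEV = E_out - E_in
= 178.73 - 176.79
= 1.9400 MJ

1.9400 MJ


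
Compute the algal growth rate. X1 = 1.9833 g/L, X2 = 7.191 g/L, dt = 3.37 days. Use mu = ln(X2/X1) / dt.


mu = ln(X2/X1) / dt
= ln(7.191/1.9833) / 3.37
= 0.3822 per day

0.3822 per day


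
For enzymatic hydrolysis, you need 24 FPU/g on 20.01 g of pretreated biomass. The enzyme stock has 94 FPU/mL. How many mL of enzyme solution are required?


V = dosage * m_sub / activity
V = 24 * 20.01 / 94
V = 5.1089 mL

5.1089 mL


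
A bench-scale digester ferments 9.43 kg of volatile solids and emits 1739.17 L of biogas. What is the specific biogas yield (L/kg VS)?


Y = V / VS
= 1739.17 / 9.43
= 184.4295 L/kg VS

184.4295 L/kg VS


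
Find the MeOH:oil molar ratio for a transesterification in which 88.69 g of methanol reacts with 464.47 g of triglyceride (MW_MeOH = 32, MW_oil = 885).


Molar ratio = n_MeOH / n_oil = (MeOH/32) / (oil/885) = (MeOH * 885) / (32 * oil)
= (88.69 * 885) / (32 * 464.47)
= 5.2809

5.2809


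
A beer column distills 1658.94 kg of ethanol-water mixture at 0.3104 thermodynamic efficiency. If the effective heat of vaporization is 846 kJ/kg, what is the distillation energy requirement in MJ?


E = m * 846 / (eta * 1000)
= 1658.94 * 846 / (0.3104 * 1000)
= 4521.4666 MJ

4521.4666 MJ


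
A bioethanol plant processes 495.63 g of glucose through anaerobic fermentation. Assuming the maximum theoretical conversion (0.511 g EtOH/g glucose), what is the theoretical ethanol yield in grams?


Theoretical ethanol yield: m_EtOH = 0.511 * m_glucose
m_EtOH = 0.511 * 495.63 = 253.2669 g

253.2669 g


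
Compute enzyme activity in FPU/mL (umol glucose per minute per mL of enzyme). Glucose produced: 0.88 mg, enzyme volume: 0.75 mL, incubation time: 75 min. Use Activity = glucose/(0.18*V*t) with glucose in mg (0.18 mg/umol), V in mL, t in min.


Activity = glucose_mg / (0.18 mg/umol * V_mL * t_min)
= 0.88 / (0.18 * 0.75 * 75)
= 0.0869 FPU/mL

0.0869 FPU/mL


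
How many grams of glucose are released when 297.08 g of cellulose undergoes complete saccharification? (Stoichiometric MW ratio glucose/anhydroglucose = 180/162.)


glucose = cellulose * 180/162
= 297.08 * 180/162
= 330.0889 g

330.0889 g


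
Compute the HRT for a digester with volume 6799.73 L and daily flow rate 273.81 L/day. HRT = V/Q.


HRT = V / Q
= 6799.73 / 273.81
= 24.8338 days

24.8338 days


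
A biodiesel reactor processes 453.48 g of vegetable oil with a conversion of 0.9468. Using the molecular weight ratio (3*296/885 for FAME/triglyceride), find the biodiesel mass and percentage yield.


m_FAME = oil * conv * (3 * 296 / 885) = oil * conv * (888/885)
= 453.48 * 0.9468 * 888 / 885
= 430.8103 g
Y = m_FAME / oil * 100 = conv * (888/885) * 100
= 0.9468 * 888 / 885 * 100
= 95.00%

430.8103 g FAME; Y = 95.00%


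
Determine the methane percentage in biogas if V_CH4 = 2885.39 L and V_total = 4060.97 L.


CH4% = V_CH4 / V_total * 100
= 2885.39 / 4060.97 * 100
= 71.0517%

71.0517%


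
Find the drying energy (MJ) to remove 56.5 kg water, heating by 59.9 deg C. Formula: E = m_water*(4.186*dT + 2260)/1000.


E = m_water * (4.186 * dT + 2260) / 1000
= 56.5 * (4.186 * 59.9 + 2260) / 1000
= 141.8569 MJ

141.8569 MJ


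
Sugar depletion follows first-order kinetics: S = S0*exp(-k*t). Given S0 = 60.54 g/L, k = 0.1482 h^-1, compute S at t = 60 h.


S = S0 * exp(-k * t)
S = 60.54 * exp(-0.1482 * 60)
S = 0.0083 g/L

0.0083 g/L


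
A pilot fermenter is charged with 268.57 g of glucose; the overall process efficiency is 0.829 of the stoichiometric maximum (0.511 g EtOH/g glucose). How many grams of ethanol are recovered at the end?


Actual ethanol: m = 0.511 * 268.57 * 0.829
m = 113.7714 g

113.7714 g


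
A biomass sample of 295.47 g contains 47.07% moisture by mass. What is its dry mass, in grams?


Wd = Ww * (1 - MC/100)
= 295.47 * (1 - 47.07/100)
= 156.3923 g

156.3923 g


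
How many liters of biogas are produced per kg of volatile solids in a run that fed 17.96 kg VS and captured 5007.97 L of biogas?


Y = V / VS
= 5007.97 / 17.96
= 278.8402 L/kg VS

278.8402 L/kg VS


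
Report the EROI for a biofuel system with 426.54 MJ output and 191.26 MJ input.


EROI = E_out / E_in
= 426.54 / 191.26
= 2.2302

2.2302


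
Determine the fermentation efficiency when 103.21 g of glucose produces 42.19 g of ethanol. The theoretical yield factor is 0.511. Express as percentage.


Fermentation efficiency = (actual / (0.511 * glucose)) * 100
= (42.19 / (0.511 * 103.21)) * 100
= 79.9957%

79.9957%


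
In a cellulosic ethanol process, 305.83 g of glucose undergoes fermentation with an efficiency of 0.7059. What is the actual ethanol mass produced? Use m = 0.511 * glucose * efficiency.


Actual ethanol: m = 0.511 * 305.83 * 0.7059
m = 110.3174 g

110.3174 g


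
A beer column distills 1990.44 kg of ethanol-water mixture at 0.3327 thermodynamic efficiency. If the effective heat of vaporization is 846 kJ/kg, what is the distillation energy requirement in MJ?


E = m * 846 / (eta * 1000)
= 1990.44 * 846 / (0.3327 * 1000)
= 5061.3533 MJ

5061.3533 MJ


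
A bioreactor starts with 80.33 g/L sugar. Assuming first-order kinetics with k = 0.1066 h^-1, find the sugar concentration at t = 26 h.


S = S0 * exp(-k * t)
S = 80.33 * exp(-0.1066 * 26)
S = 5.0256 g/L

5.0256 g/L


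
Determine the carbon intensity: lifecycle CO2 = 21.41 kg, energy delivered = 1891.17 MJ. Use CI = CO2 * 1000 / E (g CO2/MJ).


CI = CO2 * 1000 / E
= 21.41 * 1000 / 1891.17
= 11.3210 g CO2/MJ

11.3210 g CO2/MJ


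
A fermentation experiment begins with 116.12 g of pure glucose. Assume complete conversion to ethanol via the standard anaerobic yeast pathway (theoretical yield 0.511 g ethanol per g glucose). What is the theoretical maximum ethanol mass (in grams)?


Theoretical ethanol yield: m_EtOH = 0.511 * m_glucose
m_EtOH = 0.511 * 116.12 = 59.3373 g

59.3373 g


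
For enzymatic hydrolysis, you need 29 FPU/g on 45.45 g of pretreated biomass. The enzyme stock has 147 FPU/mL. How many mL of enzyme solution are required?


V = dosage * m_sub / activity
V = 29 * 45.45 / 147
V = 8.9663 mL

8.9663 mL


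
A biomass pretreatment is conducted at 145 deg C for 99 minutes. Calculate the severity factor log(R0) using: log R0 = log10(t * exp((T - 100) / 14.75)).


logR0 = log10(t * exp((T - 100) / 14.75))
= log10(99 * exp((145 - 100) / 14.75))
= 3.3206

3.3206


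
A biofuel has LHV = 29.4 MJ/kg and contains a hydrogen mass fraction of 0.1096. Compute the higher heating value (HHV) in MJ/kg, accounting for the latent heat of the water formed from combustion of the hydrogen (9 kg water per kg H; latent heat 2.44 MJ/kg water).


HHV = LHV + H_frac * 9 * 2.44
= 29.4 + 0.1096 * 9 * 2.44
= 31.8068 MJ/kg

31.8068 MJ/kg


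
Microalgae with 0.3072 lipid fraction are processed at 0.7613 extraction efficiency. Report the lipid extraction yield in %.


Y = lipid_content * extraction_eff * 100
= 0.3072 * 0.7613 * 100
= 23.3871%

23.3871%


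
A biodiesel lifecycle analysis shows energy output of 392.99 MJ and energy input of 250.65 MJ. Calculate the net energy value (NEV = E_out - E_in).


NEV = E_out - E_in
= 392.99 - 250.65
= 142.3400 MJ

142.3400 MJ


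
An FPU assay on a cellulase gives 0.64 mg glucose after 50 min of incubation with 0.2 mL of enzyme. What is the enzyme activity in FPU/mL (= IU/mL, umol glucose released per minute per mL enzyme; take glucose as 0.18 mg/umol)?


Activity = glucose_mg / (0.18 mg/umol * V_mL * t_min)
= 0.64 / (0.18 * 0.2 * 50)
= 0.3556 FPU/mL

0.3556 FPU/mL


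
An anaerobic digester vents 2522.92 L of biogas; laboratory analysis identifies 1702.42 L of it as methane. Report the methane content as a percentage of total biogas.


CH4% = V_CH4 / V_total * 100
= 1702.42 / 2522.92 * 100
= 67.4782%

67.4782%


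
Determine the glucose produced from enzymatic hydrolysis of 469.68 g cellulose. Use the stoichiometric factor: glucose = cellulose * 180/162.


glucose = cellulose * 180/162
= 469.68 * 180/162
= 521.8667 g

521.8667 g


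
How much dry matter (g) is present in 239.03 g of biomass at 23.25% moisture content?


Wd = Ww * (1 - MC/100)
= 239.03 * (1 - 23.25/100)
= 183.4555 g

183.4555 g


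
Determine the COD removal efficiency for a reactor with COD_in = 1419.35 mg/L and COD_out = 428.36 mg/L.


eta = (COD_in - COD_out) / COD_in * 100
= (1419.35 - 428.36) / 1419.35 * 100
= 69.8200%

69.8200%


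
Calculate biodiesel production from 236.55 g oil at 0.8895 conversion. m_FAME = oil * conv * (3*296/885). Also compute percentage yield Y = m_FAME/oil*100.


m_FAME = oil * conv * (3 * 296 / 885) = oil * conv * (888/885)
= 236.55 * 0.8895 * 888 / 885
= 211.1245 g
Y = m_FAME / oil * 100 = conv * (888/885) * 100
= 0.8895 * 888 / 885 * 100
= 89.25%

211.1245 g FAME; Y = 89.25%


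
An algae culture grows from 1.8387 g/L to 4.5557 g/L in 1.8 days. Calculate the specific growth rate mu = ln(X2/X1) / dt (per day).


mu = ln(X2/X1) / dt
= ln(4.5557/1.8387) / 1.8
= 0.5041 per day

0.5041 per day


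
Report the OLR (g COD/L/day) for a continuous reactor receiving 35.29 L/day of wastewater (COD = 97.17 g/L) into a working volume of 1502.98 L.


OLR = Q * S / V
= 35.29 * 97.17 / 1502.98
= 2.2816 g/L/day

2.2816 g/L/day


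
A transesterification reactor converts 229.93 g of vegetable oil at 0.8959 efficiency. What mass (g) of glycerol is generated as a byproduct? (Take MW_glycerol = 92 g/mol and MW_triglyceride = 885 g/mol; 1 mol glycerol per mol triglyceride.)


glycerol = oil * conv * (92/885)
= 229.93 * 0.8959 * 92 / 885
= 21.4141 g

21.4141 g


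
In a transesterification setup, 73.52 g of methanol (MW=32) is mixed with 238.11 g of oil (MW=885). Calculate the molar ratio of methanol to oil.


Molar ratio = n_MeOH / n_oil = (MeOH/32) / (oil/885) = (MeOH * 885) / (32 * oil)
= (73.52 * 885) / (32 * 238.11)
= 8.5393

8.5393


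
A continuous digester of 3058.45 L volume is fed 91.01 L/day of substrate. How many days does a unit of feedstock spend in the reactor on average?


HRT = V / Q
= 3058.45 / 91.01
= 33.6056 days

33.6056 days


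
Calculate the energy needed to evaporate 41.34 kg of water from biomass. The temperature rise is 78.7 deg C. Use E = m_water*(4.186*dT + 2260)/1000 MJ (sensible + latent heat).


E = m_water * (4.186 * dT + 2260) / 1000
= 41.34 * (4.186 * 78.7 + 2260) / 1000
= 107.0474 MJ

107.0474 MJ


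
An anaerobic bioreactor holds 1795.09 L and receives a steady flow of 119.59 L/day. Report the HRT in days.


HRT = V / Q
= 1795.09 / 119.59
= 15.0104 days

15.0104 days


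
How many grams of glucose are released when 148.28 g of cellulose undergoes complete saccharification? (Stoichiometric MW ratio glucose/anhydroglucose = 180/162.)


glucose = cellulose * 180/162
= 148.28 * 180/162
= 164.7556 g

164.7556 g


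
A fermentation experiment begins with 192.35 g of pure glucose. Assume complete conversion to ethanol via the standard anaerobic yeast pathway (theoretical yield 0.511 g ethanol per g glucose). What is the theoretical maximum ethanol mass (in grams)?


Theoretical ethanol yield: m_EtOH = 0.511 * m_glucose
m_EtOH = 0.511 * 192.35 = 98.2909 g

98.2909 g


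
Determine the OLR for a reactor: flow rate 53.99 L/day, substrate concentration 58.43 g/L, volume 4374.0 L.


OLR = Q * S / V
= 53.99 * 58.43 / 4374.0
= 0.7212 g/L/day

0.7212 g/L/day


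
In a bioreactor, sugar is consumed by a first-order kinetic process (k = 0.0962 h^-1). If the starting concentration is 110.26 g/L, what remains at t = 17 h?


S = S0 * exp(-k * t)
S = 110.26 * exp(-0.0962 * 17)
S = 21.4869 g/L

21.4869 g/L


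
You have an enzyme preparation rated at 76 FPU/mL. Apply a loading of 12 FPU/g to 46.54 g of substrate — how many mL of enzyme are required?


V = dosage * m_sub / activity
V = 12 * 46.54 / 76
V = 7.3484 mL

7.3484 mL


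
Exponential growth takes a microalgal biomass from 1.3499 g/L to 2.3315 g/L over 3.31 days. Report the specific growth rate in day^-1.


mu = ln(X2/X1) / dt
= ln(2.3315/1.3499) / 3.31
= 0.1651 per day

0.1651 per day


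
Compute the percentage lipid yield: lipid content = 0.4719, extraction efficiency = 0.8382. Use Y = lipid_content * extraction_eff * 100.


Y = lipid_content * extraction_eff * 100
= 0.4719 * 0.8382 * 100
= 39.5547%

39.5547%


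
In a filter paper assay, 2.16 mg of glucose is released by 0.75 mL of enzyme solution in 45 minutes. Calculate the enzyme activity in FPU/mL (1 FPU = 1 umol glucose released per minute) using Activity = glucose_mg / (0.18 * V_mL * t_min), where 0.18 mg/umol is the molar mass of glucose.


Activity = glucose_mg / (0.18 mg/umol * V_mL * t_min)
= 2.16 / (0.18 * 0.75 * 45)
= 0.3556 FPU/mL

0.3556 FPU/mL


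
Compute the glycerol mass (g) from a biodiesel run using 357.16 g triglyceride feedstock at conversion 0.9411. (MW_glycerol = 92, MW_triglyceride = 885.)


glycerol = oil * conv * (92/885)
= 357.16 * 0.9411 * 92 / 885
= 34.9416 g

34.9416 g


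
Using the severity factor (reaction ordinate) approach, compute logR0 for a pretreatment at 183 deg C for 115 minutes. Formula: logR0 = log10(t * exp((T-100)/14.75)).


logR0 = log10(t * exp((T - 100) / 14.75))
= log10(115 * exp((183 - 100) / 14.75))
= 4.5045

4.5045


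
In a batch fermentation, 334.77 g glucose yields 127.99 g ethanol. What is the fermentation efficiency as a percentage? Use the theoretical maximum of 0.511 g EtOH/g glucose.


Fermentation efficiency = (actual / (0.511 * glucose)) * 100
= (127.99 / (0.511 * 334.77)) * 100
= 74.8184%

74.8184%


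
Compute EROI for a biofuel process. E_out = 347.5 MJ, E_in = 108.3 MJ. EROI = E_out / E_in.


EROI = E_out / E_in
= 347.5 / 108.3
= 3.2087

3.2087


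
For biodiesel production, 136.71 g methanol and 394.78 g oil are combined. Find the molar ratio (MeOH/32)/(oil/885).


Molar ratio = n_MeOH / n_oil = (MeOH/32) / (oil/885) = (MeOH * 885) / (32 * oil)
= (136.71 * 885) / (32 * 394.78)
= 9.5772

9.5772


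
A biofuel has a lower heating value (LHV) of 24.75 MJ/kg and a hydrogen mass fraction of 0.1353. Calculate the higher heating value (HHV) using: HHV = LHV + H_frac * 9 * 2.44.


HHV = LHV + H_frac * 9 * 2.44
= 24.75 + 0.1353 * 9 * 2.44
= 27.7212 MJ/kg

27.7212 MJ/kg


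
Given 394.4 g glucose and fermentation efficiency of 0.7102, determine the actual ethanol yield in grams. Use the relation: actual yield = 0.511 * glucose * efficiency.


Actual ethanol: m = 0.511 * 394.4 * 0.7102
m = 143.1326 g

143.1326 g


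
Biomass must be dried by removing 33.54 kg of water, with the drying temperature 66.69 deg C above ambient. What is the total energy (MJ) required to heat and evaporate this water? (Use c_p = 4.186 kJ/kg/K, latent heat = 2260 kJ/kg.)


E = m_water * (4.186 * dT + 2260) / 1000
= 33.54 * (4.186 * 66.69 + 2260) / 1000
= 85.1636 MJ

85.1636 MJ


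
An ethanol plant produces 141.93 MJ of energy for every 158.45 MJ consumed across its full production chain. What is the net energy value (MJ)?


NEV = E_out - E_in
= 141.93 - 158.45
= -16.5200 MJ

-16.5200 MJ


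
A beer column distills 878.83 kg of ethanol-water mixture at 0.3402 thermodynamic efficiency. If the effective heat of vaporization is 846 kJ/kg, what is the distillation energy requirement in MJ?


E = m * 846 / (eta * 1000)
= 878.83 * 846 / (0.3402 * 1000)
= 2185.4503 MJ

2185.4503 MJ


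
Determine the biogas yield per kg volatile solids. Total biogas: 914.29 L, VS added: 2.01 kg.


Y = V / VS
= 914.29 / 2.01
= 454.8706 L/kg VS

454.8706 L/kg VS


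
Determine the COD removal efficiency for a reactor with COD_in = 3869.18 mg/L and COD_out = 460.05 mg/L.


eta = (COD_in - COD_out) / COD_in * 100
= (3869.18 - 460.05) / 3869.18 * 100
= 88.1099%

88.1099%


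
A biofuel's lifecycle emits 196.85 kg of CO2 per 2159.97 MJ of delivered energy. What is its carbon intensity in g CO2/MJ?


CI = CO2 * 1000 / E
= 196.85 * 1000 / 2159.97
= 91.1355 g CO2/MJ

91.1355 g CO2/MJ


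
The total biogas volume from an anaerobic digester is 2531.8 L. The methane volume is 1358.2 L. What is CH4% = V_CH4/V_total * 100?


CH4% = V_CH4 / V_total * 100
= 1358.2 / 2531.8 * 100
= 53.6456%

53.6456%


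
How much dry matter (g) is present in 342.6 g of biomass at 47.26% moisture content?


Wd = Ww * (1 - MC/100)
= 342.6 * (1 - 47.26/100)
= 180.6872 g

180.6872 g


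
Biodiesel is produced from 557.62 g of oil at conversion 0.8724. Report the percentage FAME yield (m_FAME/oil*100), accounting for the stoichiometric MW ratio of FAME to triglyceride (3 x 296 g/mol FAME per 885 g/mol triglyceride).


m_FAME = oil * conv * (3 * 296 / 885) = oil * conv * (888/885)
= 557.62 * 0.8724 * 888 / 885
= 488.1167 g
Y = m_FAME / oil * 100 = conv * (888/885) * 100
= 0.8724 * 888 / 885 * 100
= 87.54%

87.54%


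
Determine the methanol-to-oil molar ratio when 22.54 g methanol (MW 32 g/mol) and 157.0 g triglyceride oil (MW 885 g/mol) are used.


Molar ratio = n_MeOH / n_oil = (MeOH/32) / (oil/885) = (MeOH * 885) / (32 * oil)
= (22.54 * 885) / (32 * 157.0)
= 3.9705

3.9705


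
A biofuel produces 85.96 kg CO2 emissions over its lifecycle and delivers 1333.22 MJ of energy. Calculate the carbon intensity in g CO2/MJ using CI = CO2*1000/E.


CI = CO2 * 1000 / E
= 85.96 * 1000 / 1333.22
= 64.4755 g CO2/MJ

64.4755 g CO2/MJ


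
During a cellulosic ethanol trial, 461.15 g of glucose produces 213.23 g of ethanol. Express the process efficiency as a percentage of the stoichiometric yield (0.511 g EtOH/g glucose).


Fermentation efficiency = (actual / (0.511 * glucose)) * 100
= (213.23 / (0.511 * 461.15)) * 100
= 90.4868%

90.4868%


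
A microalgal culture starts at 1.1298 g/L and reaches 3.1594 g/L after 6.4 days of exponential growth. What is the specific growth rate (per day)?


mu = ln(X2/X1) / dt
= ln(3.1594/1.1298) / 6.4
= 0.1607 per day

0.1607 per day


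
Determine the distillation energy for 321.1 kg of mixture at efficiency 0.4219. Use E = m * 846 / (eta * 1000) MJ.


E = m * 846 / (eta * 1000)
= 321.1 * 846 / (0.4219 * 1000)
= 643.8744 MJ

643.8744 MJ


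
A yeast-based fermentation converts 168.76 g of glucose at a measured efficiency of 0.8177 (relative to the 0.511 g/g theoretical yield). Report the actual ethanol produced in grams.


Actual ethanol: m = 0.511 * 168.76 * 0.8177
m = 70.5155 g

70.5155 g


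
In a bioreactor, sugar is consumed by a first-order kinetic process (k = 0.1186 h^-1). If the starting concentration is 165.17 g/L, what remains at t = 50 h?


S = S0 * exp(-k * t)
S = 165.17 * exp(-0.1186 * 50)
S = 0.4391 g/L

0.4391 g/L


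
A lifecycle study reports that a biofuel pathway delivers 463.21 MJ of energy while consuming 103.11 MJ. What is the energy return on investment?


EROI = E_out / E_in
= 463.21 / 103.11
= 4.4924

4.4924


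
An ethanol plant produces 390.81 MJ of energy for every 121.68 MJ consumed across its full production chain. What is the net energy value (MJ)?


NEV = E_out - E_in
= 390.81 - 121.68
= 269.1300 MJ

269.1300 MJ


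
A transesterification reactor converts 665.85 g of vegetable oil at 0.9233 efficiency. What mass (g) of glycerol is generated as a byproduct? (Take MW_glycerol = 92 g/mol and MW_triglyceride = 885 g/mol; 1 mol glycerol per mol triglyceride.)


glycerol = oil * conv * (92/885)
= 665.85 * 0.9233 * 92 / 885
= 63.9093 g

63.9093 g


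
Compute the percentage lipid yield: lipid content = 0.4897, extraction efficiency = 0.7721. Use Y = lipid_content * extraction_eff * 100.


Y = lipid_content * extraction_eff * 100
= 0.4897 * 0.7721 * 100
= 37.8097%

37.8097%


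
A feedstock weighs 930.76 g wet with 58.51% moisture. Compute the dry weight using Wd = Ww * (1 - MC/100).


Wd = Ww * (1 - MC/100)
= 930.76 * (1 - 58.51/100)
= 386.1723 g

386.1723 g


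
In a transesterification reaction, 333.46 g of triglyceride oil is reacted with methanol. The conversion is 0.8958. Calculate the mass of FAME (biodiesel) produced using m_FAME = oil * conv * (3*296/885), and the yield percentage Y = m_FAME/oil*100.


m_FAME = oil * conv * (3 * 296 / 885) = oil * conv * (888/885)
= 333.46 * 0.8958 * 888 / 885
= 299.7261 g
Y = m_FAME / oil * 100 = conv * (888/885) * 100
= 0.8958 * 888 / 885 * 100
= 89.88%

299.7261 g FAME; Y = 89.88%


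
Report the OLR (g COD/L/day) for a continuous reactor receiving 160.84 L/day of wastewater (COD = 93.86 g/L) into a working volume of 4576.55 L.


OLR = Q * S / V
= 160.84 * 93.86 / 4576.55
= 3.2987 g/L/day

3.2987 g/L/day
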